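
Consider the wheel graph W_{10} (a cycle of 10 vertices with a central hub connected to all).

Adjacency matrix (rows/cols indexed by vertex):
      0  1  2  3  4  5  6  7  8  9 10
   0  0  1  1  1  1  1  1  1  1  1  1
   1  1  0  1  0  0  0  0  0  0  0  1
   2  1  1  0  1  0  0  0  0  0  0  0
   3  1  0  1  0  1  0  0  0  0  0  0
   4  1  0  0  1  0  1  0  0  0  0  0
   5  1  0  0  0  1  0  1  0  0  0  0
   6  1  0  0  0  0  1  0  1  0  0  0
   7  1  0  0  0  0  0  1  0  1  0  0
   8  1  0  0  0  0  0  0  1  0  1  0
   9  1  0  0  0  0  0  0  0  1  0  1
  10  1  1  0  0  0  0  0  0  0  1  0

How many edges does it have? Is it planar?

Wheel graph W_{10}: 10 cycle edges + 10 spoke edges = 20 edges.
Total vertices: 11.
The graph is planar.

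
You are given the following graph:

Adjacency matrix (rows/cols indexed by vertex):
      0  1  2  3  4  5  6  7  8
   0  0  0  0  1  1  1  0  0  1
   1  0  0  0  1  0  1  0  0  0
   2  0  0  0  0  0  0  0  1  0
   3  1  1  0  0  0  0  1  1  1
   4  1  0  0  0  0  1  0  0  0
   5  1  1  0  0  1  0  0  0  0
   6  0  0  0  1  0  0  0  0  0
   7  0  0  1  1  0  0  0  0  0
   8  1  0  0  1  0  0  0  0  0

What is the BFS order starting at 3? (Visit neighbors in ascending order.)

BFS from vertex 3 (neighbors processed in ascending order):
Visit order: 3, 0, 1, 6, 7, 8, 4, 5, 2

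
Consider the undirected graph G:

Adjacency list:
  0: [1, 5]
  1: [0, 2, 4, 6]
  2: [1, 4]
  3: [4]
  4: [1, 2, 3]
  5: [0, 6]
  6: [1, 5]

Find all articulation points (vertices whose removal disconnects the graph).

An articulation point is a vertex whose removal disconnects the graph.
Articulation points: [1, 4]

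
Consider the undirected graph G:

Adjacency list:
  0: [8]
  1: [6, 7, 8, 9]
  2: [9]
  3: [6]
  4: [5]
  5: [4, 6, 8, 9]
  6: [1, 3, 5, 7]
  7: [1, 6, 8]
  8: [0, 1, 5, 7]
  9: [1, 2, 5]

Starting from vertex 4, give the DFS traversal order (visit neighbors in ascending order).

DFS from vertex 4 (neighbors processed in ascending order):
Visit order: 4, 5, 6, 1, 7, 8, 0, 9, 2, 3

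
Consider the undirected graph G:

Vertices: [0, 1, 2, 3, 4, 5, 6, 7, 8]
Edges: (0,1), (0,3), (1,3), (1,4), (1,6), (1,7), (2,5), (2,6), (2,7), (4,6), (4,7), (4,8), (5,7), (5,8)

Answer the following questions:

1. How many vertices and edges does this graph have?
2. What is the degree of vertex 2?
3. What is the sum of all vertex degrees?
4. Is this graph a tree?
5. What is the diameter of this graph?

Count: 9 vertices, 14 edges.
Vertex 2 has neighbors [5, 6, 7], degree = 3.
Handshaking lemma: 2 * 14 = 28.
A tree on 9 vertices has 8 edges. This graph has 14 edges (6 extra). Not a tree.
Diameter (longest shortest path) = 3.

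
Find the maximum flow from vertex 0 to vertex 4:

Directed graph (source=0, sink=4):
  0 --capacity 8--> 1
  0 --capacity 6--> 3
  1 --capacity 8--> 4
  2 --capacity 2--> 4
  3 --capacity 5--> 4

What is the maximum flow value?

Computing max flow:
  Flow on (0->1): 8/8
  Flow on (0->3): 5/6
  Flow on (1->4): 8/8
  Flow on (3->4): 5/5
Maximum flow = 13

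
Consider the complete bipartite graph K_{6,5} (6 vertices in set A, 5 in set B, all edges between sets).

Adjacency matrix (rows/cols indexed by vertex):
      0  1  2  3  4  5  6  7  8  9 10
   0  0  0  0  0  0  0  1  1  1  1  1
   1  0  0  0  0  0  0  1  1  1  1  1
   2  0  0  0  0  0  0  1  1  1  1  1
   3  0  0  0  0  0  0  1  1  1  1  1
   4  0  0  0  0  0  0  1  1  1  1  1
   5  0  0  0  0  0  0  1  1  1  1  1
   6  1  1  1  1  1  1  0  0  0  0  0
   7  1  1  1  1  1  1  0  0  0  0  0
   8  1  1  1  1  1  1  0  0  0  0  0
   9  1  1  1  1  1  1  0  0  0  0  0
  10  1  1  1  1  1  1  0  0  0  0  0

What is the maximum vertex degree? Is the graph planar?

Set-A vertices have degree 5; set-B vertices have degree 6. Maximum degree = max(6,5) = 6.
K_{6,5} contains K_{3,3} as a subgraph (since both sides have >= 3 vertices); by Kuratowski's theorem it is not planar.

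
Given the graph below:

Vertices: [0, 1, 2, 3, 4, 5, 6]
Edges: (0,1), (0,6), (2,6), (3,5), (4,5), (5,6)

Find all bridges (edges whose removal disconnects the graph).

A bridge is an edge whose removal increases the number of connected components.
Bridges found: (0,1), (0,6), (2,6), (3,5), (4,5), (5,6)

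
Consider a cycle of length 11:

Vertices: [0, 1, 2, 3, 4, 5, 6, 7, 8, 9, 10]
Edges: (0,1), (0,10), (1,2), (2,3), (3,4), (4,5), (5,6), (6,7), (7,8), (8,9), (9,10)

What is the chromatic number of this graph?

This is an odd cycle (C_11). Odd cycles are not bipartite (any 2-coloring forces two adjacent vertices to match), and 3 colors suffice.
Chromatic number = 3.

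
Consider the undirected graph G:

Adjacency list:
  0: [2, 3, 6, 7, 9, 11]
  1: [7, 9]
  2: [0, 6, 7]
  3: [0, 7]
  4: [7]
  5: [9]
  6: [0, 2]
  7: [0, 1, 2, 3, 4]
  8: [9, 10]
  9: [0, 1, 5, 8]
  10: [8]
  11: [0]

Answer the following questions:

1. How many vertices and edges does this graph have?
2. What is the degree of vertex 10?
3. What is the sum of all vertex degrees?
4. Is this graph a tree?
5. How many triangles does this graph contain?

Count: 12 vertices, 15 edges.
Vertex 10 has neighbors [8], degree = 1.
Handshaking lemma: 2 * 15 = 30.
A tree on 12 vertices has 11 edges. This graph has 15 edges (4 extra). Not a tree.
Number of triangles = 3.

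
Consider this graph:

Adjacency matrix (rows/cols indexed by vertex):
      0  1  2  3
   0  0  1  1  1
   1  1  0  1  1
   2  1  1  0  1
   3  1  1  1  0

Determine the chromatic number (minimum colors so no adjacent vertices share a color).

The graph has a maximum clique of size 4 (lower bound on chromatic number).
A valid 4-coloring: {0: 0, 1: 1, 2: 2, 3: 3}.
Chromatic number = 4.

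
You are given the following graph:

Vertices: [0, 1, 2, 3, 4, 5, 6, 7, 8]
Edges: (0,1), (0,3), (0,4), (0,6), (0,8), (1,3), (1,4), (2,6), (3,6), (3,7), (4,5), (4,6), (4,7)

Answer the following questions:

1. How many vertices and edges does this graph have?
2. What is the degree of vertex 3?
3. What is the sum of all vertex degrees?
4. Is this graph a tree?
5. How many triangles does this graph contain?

Count: 9 vertices, 13 edges.
Vertex 3 has neighbors [0, 1, 6, 7], degree = 4.
Handshaking lemma: 2 * 13 = 26.
A tree on 9 vertices has 8 edges. This graph has 13 edges (5 extra). Not a tree.
Number of triangles = 4.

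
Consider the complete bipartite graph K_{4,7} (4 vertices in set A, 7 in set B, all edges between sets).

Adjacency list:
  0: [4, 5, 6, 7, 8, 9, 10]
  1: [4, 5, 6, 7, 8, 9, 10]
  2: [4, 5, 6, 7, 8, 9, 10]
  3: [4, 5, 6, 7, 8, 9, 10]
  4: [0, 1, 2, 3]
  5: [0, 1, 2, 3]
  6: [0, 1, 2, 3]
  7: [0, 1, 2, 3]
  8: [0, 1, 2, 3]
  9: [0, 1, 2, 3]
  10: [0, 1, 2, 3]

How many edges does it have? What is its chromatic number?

K_{4,7} has 4 * 7 = 28 edges.
Bipartite graphs have chromatic number 2 (color each partition differently).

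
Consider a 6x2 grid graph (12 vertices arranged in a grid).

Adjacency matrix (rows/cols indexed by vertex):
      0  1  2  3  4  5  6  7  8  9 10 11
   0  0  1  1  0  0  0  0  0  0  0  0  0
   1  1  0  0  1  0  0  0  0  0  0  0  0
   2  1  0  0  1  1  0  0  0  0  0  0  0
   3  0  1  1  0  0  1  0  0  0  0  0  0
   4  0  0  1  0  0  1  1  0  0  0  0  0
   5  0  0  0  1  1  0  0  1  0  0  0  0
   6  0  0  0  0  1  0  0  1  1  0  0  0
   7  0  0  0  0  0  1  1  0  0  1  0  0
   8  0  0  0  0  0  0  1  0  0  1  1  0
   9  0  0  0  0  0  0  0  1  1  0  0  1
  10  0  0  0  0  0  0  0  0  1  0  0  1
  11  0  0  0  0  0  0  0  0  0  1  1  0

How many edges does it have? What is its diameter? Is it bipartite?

A 6x2 grid has 10 vertical edges and 6 horizontal edges.
Total edges = 10 + 6 = 16.
Diameter = (6-1) + (2-1) = 6 (corner to opposite corner).
Grid graphs are bipartite (checkerboard coloring).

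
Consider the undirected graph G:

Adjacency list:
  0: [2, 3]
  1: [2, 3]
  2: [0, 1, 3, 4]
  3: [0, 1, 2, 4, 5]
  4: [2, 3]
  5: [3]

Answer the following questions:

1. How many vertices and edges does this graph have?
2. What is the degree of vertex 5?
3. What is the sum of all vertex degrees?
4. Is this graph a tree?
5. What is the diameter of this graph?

Count: 6 vertices, 8 edges.
Vertex 5 has neighbors [3], degree = 1.
Handshaking lemma: 2 * 8 = 16.
A tree on 6 vertices has 5 edges. This graph has 8 edges (3 extra). Not a tree.
Diameter (longest shortest path) = 2.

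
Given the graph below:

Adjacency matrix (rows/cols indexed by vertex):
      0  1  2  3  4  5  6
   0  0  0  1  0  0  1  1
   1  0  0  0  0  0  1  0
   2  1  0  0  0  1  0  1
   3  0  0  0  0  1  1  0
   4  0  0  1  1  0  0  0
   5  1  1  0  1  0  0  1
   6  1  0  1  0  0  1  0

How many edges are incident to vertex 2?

Vertex 2 has neighbors [0, 4, 6], so deg(2) = 3.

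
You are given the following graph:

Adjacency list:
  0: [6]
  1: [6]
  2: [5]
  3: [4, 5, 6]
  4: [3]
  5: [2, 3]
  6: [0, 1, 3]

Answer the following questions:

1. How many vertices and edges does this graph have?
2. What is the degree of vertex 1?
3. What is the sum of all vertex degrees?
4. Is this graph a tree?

Count: 7 vertices, 6 edges.
Vertex 1 has neighbors [6], degree = 1.
Handshaking lemma: 2 * 6 = 12.
A graph is a tree iff it is connected and has exactly n-1 edges. This graph is connected (all 7 vertices in one component) and has 7-1 = 6 edges. It is a tree.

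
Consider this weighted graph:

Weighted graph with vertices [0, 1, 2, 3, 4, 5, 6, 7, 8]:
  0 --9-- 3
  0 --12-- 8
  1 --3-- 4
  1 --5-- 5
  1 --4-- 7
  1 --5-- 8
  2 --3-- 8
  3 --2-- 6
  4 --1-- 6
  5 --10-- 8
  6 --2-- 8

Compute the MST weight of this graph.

Applying Kruskal's algorithm (sort edges by weight, add if no cycle):
  Add (4,6) w=1
  Add (3,6) w=2
  Add (6,8) w=2
  Add (1,4) w=3
  Add (2,8) w=3
  Add (1,7) w=4
  Skip (1,8) w=5 (creates cycle)
  Add (1,5) w=5
  Add (0,3) w=9
  Skip (5,8) w=10 (creates cycle)
  Skip (0,8) w=12 (creates cycle)
MST weight = 29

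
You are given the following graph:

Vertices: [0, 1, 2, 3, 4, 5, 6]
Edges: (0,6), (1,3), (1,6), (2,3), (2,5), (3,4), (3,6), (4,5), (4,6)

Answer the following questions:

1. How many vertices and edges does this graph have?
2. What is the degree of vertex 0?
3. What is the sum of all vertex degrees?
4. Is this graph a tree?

Count: 7 vertices, 9 edges.
Vertex 0 has neighbors [6], degree = 1.
Handshaking lemma: 2 * 9 = 18.
A tree on 7 vertices has 6 edges. This graph has 9 edges (3 extra). Not a tree.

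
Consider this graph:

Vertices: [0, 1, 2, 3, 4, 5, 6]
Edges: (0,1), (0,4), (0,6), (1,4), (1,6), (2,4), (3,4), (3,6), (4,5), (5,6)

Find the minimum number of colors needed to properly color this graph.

The graph has a maximum clique of size 3 (lower bound on chromatic number).
A valid 3-coloring: {0: 1, 1: 2, 2: 1, 3: 1, 4: 0, 5: 1, 6: 0}.
Chromatic number = 3.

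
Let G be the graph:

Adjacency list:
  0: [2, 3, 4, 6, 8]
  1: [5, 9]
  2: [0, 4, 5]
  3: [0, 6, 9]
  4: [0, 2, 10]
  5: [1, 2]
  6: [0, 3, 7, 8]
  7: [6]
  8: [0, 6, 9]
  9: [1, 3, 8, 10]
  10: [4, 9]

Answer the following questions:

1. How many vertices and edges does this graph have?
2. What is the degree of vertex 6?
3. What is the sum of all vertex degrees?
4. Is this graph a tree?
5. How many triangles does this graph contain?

Count: 11 vertices, 16 edges.
Vertex 6 has neighbors [0, 3, 7, 8], degree = 4.
Handshaking lemma: 2 * 16 = 32.
A tree on 11 vertices has 10 edges. This graph has 16 edges (6 extra). Not a tree.
Number of triangles = 3.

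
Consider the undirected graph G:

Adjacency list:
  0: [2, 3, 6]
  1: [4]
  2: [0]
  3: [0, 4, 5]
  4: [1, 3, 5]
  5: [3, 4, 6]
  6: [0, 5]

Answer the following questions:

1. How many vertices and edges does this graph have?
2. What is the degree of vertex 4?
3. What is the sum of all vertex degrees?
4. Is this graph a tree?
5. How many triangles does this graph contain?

Count: 7 vertices, 8 edges.
Vertex 4 has neighbors [1, 3, 5], degree = 3.
Handshaking lemma: 2 * 8 = 16.
A tree on 7 vertices has 6 edges. This graph has 8 edges (2 extra). Not a tree.
Number of triangles = 1.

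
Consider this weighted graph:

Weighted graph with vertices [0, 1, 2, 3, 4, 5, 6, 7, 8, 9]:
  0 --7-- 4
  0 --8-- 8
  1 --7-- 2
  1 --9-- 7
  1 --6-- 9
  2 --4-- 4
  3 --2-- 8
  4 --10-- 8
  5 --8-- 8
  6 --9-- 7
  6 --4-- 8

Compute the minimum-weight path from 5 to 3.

Using Dijkstra's algorithm from vertex 5:
Shortest path: 5 -> 8 -> 3
Total weight: 8 + 2 = 10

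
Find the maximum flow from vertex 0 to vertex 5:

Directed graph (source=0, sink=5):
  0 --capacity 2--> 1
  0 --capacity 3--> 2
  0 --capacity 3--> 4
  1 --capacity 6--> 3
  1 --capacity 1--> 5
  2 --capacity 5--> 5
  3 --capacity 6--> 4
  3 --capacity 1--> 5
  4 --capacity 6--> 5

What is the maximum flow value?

Computing max flow:
  Flow on (0->1): 2/2
  Flow on (0->2): 3/3
  Flow on (0->4): 3/3
  Flow on (1->3): 1/6
  Flow on (1->5): 1/1
  Flow on (2->5): 3/5
  Flow on (3->5): 1/1
  Flow on (4->5): 3/6
Maximum flow = 8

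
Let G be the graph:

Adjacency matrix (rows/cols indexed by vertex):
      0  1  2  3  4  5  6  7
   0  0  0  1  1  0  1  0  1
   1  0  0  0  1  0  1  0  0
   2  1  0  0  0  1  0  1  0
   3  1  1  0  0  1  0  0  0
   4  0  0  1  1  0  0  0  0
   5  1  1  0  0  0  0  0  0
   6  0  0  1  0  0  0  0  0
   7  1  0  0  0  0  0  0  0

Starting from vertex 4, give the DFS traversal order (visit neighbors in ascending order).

DFS from vertex 4 (neighbors processed in ascending order):
Visit order: 4, 2, 0, 3, 1, 5, 7, 6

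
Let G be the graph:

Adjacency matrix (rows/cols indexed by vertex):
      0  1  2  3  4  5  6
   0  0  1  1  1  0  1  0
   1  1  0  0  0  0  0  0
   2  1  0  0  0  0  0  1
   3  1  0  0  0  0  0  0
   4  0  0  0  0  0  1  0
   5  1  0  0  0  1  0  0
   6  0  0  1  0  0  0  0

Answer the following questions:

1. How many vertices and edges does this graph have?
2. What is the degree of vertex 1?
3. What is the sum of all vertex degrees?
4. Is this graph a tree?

Count: 7 vertices, 6 edges.
Vertex 1 has neighbors [0], degree = 1.
Handshaking lemma: 2 * 6 = 12.
A graph is a tree iff it is connected and has exactly n-1 edges. This graph is connected (all 7 vertices in one component) and has 7-1 = 6 edges. It is a tree.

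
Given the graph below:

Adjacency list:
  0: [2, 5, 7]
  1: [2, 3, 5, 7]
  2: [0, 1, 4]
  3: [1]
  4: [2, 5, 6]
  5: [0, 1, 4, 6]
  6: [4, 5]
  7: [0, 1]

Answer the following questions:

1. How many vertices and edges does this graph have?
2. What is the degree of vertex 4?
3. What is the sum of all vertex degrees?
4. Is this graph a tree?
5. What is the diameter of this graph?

Count: 8 vertices, 11 edges.
Vertex 4 has neighbors [2, 5, 6], degree = 3.
Handshaking lemma: 2 * 11 = 22.
A tree on 8 vertices has 7 edges. This graph has 11 edges (4 extra). Not a tree.
Diameter (longest shortest path) = 3.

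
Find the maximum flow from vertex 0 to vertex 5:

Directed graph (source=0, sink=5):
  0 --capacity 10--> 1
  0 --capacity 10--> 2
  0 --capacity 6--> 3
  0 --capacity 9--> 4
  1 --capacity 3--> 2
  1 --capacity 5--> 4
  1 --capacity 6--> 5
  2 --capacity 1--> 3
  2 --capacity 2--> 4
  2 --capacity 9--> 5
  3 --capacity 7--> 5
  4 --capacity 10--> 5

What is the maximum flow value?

Computing max flow:
  Flow on (0->1): 9/10
  Flow on (0->2): 8/10
  Flow on (0->3): 6/6
  Flow on (0->4): 9/9
  Flow on (1->2): 3/3
  Flow on (1->5): 6/6
  Flow on (2->3): 1/1
  Flow on (2->4): 1/2
  Flow on (2->5): 9/9
  Flow on (3->5): 7/7
  Flow on (4->5): 10/10
Maximum flow = 32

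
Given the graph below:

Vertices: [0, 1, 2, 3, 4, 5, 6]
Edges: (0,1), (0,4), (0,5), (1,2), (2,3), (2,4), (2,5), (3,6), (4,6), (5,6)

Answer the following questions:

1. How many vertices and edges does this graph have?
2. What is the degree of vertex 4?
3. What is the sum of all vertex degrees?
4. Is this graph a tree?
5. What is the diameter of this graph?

Count: 7 vertices, 10 edges.
Vertex 4 has neighbors [0, 2, 6], degree = 3.
Handshaking lemma: 2 * 10 = 20.
A tree on 7 vertices has 6 edges. This graph has 10 edges (4 extra). Not a tree.
Diameter (longest shortest path) = 3.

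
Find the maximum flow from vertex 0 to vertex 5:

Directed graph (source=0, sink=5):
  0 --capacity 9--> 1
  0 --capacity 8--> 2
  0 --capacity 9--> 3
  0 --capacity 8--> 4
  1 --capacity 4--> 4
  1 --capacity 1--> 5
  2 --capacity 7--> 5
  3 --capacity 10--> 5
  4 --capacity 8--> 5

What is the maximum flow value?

Computing max flow:
  Flow on (0->1): 5/9
  Flow on (0->2): 7/8
  Flow on (0->3): 9/9
  Flow on (0->4): 4/8
  Flow on (1->4): 4/4
  Flow on (1->5): 1/1
  Flow on (2->5): 7/7
  Flow on (3->5): 9/10
  Flow on (4->5): 8/8
Maximum flow = 25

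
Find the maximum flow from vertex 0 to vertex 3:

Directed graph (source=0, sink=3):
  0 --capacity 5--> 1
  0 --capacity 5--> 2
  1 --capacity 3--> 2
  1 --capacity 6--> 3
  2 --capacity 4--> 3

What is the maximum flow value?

Computing max flow:
  Flow on (0->1): 5/5
  Flow on (0->2): 4/5
  Flow on (1->3): 5/6
  Flow on (2->3): 4/4
Maximum flow = 9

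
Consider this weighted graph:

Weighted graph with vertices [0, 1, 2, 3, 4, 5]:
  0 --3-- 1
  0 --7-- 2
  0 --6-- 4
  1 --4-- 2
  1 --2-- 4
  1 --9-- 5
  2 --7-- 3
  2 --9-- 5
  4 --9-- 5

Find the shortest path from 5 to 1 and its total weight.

Using Dijkstra's algorithm from vertex 5:
Shortest path: 5 -> 1
Total weight: 9 = 9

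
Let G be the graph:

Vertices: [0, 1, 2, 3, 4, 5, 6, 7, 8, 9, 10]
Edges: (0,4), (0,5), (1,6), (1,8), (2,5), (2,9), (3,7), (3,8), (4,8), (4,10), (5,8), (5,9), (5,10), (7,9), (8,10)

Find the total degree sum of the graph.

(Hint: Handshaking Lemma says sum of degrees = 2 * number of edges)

Count edges: 15 edges.
By Handshaking Lemma: sum of degrees = 2 * 15 = 30.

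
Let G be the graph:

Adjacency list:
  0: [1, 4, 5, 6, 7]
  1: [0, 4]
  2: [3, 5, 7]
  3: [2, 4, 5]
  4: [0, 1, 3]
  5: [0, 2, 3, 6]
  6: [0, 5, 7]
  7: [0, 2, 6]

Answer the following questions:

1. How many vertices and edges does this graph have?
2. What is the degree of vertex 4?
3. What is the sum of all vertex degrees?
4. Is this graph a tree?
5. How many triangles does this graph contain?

Count: 8 vertices, 13 edges.
Vertex 4 has neighbors [0, 1, 3], degree = 3.
Handshaking lemma: 2 * 13 = 26.
A tree on 8 vertices has 7 edges. This graph has 13 edges (6 extra). Not a tree.
Number of triangles = 4.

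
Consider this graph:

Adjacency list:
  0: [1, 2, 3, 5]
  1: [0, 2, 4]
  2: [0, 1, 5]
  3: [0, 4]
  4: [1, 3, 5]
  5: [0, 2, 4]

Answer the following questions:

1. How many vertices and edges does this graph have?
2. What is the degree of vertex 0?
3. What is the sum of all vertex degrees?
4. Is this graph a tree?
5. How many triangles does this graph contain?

Count: 6 vertices, 9 edges.
Vertex 0 has neighbors [1, 2, 3, 5], degree = 4.
Handshaking lemma: 2 * 9 = 18.
A tree on 6 vertices has 5 edges. This graph has 9 edges (4 extra). Not a tree.
Number of triangles = 2.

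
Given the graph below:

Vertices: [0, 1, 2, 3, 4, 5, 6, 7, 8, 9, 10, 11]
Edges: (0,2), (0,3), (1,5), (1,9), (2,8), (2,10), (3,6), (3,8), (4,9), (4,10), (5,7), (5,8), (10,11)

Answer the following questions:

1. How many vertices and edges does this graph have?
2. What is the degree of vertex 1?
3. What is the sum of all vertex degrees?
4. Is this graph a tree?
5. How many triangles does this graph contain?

Count: 12 vertices, 13 edges.
Vertex 1 has neighbors [5, 9], degree = 2.
Handshaking lemma: 2 * 13 = 26.
A tree on 12 vertices has 11 edges. This graph has 13 edges (2 extra). Not a tree.
Number of triangles = 0.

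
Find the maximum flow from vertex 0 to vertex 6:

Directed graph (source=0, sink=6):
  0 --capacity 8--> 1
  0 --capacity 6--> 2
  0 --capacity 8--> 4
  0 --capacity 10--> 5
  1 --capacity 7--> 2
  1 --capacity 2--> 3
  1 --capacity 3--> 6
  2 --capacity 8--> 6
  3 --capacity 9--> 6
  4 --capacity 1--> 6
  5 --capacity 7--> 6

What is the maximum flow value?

Computing max flow:
  Flow on (0->1): 8/8
  Flow on (0->2): 5/6
  Flow on (0->4): 1/8
  Flow on (0->5): 7/10
  Flow on (1->2): 3/7
  Flow on (1->3): 2/2
  Flow on (1->6): 3/3
  Flow on (2->6): 8/8
  Flow on (3->6): 2/9
  Flow on (4->6): 1/1
  Flow on (5->6): 7/7
Maximum flow = 21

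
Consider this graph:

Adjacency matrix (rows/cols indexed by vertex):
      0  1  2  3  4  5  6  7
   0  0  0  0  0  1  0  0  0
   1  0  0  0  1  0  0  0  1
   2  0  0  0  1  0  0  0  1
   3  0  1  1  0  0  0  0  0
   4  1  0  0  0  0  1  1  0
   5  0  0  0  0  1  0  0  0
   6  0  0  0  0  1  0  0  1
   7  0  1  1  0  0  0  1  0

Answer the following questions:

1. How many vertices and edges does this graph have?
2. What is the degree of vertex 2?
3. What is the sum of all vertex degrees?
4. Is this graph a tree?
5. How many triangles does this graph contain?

Count: 8 vertices, 8 edges.
Vertex 2 has neighbors [3, 7], degree = 2.
Handshaking lemma: 2 * 8 = 16.
A tree on 8 vertices has 7 edges. This graph has 8 edges (1 extra). Not a tree.
Number of triangles = 0.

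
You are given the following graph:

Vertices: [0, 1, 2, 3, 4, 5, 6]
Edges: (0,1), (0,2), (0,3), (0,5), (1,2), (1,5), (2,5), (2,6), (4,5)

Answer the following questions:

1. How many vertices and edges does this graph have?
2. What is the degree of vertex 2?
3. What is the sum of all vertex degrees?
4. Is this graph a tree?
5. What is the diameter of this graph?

Count: 7 vertices, 9 edges.
Vertex 2 has neighbors [0, 1, 5, 6], degree = 4.
Handshaking lemma: 2 * 9 = 18.
A tree on 7 vertices has 6 edges. This graph has 9 edges (3 extra). Not a tree.
Diameter (longest shortest path) = 3.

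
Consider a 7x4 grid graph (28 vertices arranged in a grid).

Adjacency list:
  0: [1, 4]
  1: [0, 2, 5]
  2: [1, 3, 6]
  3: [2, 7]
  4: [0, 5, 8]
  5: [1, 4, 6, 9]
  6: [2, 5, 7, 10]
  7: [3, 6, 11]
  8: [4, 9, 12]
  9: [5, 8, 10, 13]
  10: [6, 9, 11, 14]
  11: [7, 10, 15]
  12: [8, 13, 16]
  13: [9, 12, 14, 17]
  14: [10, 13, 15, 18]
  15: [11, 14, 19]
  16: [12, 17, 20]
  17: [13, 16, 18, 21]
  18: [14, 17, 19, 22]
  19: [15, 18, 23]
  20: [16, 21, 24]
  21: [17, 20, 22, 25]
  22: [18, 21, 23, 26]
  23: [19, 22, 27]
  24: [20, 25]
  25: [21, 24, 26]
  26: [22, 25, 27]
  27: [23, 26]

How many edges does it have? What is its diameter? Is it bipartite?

A 7x4 grid has 24 vertical edges and 21 horizontal edges.
Total edges = 24 + 21 = 45.
Diameter = (7-1) + (4-1) = 9 (corner to opposite corner).
Grid graphs are bipartite (checkerboard coloring).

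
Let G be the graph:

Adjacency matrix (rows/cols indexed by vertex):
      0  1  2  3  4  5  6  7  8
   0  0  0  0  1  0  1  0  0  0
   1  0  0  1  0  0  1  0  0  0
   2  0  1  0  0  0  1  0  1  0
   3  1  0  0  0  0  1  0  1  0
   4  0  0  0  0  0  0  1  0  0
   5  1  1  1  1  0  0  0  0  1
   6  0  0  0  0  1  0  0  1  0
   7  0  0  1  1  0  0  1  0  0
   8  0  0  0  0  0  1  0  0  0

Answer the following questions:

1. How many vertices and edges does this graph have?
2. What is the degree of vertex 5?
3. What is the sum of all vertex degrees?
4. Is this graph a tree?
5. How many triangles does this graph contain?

Count: 9 vertices, 11 edges.
Vertex 5 has neighbors [0, 1, 2, 3, 8], degree = 5.
Handshaking lemma: 2 * 11 = 22.
A tree on 9 vertices has 8 edges. This graph has 11 edges (3 extra). Not a tree.
Number of triangles = 2.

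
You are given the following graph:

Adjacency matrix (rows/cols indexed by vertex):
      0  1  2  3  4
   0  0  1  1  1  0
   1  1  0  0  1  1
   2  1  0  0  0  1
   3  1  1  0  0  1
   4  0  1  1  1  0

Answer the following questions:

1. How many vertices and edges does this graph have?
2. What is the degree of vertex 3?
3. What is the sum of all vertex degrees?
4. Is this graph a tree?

Count: 5 vertices, 7 edges.
Vertex 3 has neighbors [0, 1, 4], degree = 3.
Handshaking lemma: 2 * 7 = 14.
A tree on 5 vertices has 4 edges. This graph has 7 edges (3 extra). Not a tree.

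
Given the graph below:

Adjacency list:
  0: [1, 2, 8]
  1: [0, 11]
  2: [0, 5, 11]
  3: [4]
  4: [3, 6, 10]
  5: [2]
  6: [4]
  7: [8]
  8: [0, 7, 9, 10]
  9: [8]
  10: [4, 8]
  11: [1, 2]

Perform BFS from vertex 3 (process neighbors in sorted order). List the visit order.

BFS from vertex 3 (neighbors processed in ascending order):
Visit order: 3, 4, 6, 10, 8, 0, 7, 9, 1, 2, 11, 5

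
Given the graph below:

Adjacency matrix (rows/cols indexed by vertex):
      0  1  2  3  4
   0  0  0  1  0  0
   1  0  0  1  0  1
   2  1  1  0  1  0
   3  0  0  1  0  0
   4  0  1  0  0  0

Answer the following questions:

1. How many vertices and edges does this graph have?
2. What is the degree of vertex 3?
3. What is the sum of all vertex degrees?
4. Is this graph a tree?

Count: 5 vertices, 4 edges.
Vertex 3 has neighbors [2], degree = 1.
Handshaking lemma: 2 * 4 = 8.
A graph is a tree iff it is connected and has exactly n-1 edges. This graph is connected (all 5 vertices in one component) and has 5-1 = 4 edges. It is a tree.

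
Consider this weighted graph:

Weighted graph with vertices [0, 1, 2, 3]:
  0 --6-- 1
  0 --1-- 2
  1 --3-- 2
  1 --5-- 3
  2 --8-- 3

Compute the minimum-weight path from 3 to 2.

Using Dijkstra's algorithm from vertex 3:
Shortest path: 3 -> 2
Total weight: 8 = 8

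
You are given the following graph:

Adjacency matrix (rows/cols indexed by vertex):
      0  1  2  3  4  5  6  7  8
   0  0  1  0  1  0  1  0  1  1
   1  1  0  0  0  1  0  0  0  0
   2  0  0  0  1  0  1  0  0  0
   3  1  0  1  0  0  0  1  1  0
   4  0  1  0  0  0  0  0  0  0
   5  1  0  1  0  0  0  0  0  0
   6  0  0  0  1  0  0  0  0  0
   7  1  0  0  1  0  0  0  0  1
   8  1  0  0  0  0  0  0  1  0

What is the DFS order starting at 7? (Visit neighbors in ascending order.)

DFS from vertex 7 (neighbors processed in ascending order):
Visit order: 7, 0, 1, 4, 3, 2, 5, 6, 8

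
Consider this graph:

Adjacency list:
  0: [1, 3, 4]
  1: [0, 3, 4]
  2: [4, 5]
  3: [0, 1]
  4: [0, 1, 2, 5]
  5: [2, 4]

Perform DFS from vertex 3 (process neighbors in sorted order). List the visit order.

DFS from vertex 3 (neighbors processed in ascending order):
Visit order: 3, 0, 1, 4, 2, 5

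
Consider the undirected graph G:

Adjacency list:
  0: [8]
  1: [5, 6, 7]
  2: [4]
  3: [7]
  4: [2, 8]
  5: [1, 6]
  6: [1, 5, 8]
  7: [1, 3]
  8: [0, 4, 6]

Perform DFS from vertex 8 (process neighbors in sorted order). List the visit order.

DFS from vertex 8 (neighbors processed in ascending order):
Visit order: 8, 0, 4, 2, 6, 1, 5, 7, 3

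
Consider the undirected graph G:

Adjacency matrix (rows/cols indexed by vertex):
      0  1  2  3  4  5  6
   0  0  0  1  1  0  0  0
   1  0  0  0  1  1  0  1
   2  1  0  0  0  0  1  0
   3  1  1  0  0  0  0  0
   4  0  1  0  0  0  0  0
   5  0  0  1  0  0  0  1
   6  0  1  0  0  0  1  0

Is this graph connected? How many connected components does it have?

Checking connectivity: the graph has 1 connected component(s).
All vertices are reachable from each other. The graph IS connected.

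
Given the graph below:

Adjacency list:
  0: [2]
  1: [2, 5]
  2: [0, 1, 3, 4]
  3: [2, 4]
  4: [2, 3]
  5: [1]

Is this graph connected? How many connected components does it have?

Checking connectivity: the graph has 1 connected component(s).
All vertices are reachable from each other. The graph IS connected.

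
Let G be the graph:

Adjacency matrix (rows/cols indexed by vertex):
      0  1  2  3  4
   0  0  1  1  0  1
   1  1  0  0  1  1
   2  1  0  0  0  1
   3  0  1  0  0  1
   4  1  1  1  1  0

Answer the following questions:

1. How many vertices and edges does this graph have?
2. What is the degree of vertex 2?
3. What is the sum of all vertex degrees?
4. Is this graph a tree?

Count: 5 vertices, 7 edges.
Vertex 2 has neighbors [0, 4], degree = 2.
Handshaking lemma: 2 * 7 = 14.
A tree on 5 vertices has 4 edges. This graph has 7 edges (3 extra). Not a tree.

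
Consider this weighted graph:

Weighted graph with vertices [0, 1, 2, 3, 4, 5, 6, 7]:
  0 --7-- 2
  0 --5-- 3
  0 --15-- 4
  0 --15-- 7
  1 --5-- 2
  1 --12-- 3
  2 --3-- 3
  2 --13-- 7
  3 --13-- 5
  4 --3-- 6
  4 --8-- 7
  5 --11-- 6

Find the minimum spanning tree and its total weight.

Applying Kruskal's algorithm (sort edges by weight, add if no cycle):
  Add (2,3) w=3
  Add (4,6) w=3
  Add (0,3) w=5
  Add (1,2) w=5
  Skip (0,2) w=7 (creates cycle)
  Add (4,7) w=8
  Add (5,6) w=11
  Skip (1,3) w=12 (creates cycle)
  Add (2,7) w=13
  Skip (3,5) w=13 (creates cycle)
  Skip (0,7) w=15 (creates cycle)
  Skip (0,4) w=15 (creates cycle)
MST weight = 48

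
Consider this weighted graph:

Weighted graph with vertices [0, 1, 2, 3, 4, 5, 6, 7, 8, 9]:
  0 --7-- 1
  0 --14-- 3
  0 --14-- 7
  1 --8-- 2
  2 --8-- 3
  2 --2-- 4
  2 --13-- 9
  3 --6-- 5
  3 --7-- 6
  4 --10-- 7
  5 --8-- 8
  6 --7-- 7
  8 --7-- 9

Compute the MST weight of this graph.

Applying Kruskal's algorithm (sort edges by weight, add if no cycle):
  Add (2,4) w=2
  Add (3,5) w=6
  Add (0,1) w=7
  Add (3,6) w=7
  Add (6,7) w=7
  Add (8,9) w=7
  Add (1,2) w=8
  Add (2,3) w=8
  Add (5,8) w=8
  Skip (4,7) w=10 (creates cycle)
  Skip (2,9) w=13 (creates cycle)
  Skip (0,7) w=14 (creates cycle)
  Skip (0,3) w=14 (creates cycle)
MST weight = 60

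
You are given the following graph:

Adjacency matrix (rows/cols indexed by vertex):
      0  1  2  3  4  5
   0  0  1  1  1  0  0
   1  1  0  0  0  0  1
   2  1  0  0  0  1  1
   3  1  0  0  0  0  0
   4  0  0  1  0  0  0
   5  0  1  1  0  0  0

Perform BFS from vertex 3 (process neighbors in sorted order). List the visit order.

BFS from vertex 3 (neighbors processed in ascending order):
Visit order: 3, 0, 1, 2, 5, 4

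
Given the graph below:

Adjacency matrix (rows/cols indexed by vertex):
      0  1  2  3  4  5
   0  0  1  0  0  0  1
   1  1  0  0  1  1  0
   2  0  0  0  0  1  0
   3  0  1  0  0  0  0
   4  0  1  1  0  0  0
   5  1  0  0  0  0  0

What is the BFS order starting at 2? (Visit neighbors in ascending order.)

BFS from vertex 2 (neighbors processed in ascending order):
Visit order: 2, 4, 1, 0, 3, 5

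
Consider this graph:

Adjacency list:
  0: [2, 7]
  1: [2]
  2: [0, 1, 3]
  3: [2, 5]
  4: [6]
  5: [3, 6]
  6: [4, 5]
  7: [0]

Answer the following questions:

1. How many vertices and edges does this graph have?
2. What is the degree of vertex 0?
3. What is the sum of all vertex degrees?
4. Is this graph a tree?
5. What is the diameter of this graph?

Count: 8 vertices, 7 edges.
Vertex 0 has neighbors [2, 7], degree = 2.
Handshaking lemma: 2 * 7 = 14.
A graph is a tree iff it is connected and has exactly n-1 edges. This graph is connected (all 8 vertices in one component) and has 8-1 = 7 edges. It is a tree.
Diameter (longest shortest path) = 6.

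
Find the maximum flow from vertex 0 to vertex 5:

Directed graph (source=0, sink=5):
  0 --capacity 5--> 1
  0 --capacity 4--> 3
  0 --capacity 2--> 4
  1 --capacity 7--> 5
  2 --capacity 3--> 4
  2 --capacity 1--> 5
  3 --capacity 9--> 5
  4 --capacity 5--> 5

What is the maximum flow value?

Computing max flow:
  Flow on (0->1): 5/5
  Flow on (0->3): 4/4
  Flow on (0->4): 2/2
  Flow on (1->5): 5/7
  Flow on (3->5): 4/9
  Flow on (4->5): 2/5
Maximum flow = 11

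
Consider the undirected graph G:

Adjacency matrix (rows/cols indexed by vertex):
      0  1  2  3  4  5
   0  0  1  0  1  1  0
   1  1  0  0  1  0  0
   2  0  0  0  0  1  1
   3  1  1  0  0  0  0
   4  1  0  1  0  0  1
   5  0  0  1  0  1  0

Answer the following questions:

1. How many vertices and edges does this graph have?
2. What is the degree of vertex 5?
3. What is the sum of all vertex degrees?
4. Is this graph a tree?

Count: 6 vertices, 7 edges.
Vertex 5 has neighbors [2, 4], degree = 2.
Handshaking lemma: 2 * 7 = 14.
A tree on 6 vertices has 5 edges. This graph has 7 edges (2 extra). Not a tree.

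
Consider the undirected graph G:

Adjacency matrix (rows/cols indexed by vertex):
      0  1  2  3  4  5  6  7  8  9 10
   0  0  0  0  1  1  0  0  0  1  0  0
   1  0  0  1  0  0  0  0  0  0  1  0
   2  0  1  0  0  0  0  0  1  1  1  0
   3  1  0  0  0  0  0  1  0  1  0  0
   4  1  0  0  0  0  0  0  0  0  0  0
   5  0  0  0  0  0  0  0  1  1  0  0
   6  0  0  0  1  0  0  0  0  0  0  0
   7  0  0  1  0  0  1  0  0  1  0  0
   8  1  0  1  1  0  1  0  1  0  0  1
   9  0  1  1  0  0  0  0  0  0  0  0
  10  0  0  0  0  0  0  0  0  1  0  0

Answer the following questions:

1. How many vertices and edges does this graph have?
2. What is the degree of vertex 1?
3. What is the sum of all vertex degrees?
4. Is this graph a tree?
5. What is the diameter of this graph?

Count: 11 vertices, 14 edges.
Vertex 1 has neighbors [2, 9], degree = 2.
Handshaking lemma: 2 * 14 = 28.
A tree on 11 vertices has 10 edges. This graph has 14 edges (4 extra). Not a tree.
Diameter (longest shortest path) = 4.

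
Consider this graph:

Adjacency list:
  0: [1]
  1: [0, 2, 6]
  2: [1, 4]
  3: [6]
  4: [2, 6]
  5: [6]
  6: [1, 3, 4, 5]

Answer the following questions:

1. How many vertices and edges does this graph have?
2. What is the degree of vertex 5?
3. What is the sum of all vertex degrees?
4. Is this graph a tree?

Count: 7 vertices, 7 edges.
Vertex 5 has neighbors [6], degree = 1.
Handshaking lemma: 2 * 7 = 14.
A tree on 7 vertices has 6 edges. This graph has 7 edges (1 extra). Not a tree.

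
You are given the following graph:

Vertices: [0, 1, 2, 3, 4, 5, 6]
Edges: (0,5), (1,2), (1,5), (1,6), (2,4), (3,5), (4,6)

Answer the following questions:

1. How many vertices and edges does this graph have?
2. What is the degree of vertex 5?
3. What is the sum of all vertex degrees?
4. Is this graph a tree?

Count: 7 vertices, 7 edges.
Vertex 5 has neighbors [0, 1, 3], degree = 3.
Handshaking lemma: 2 * 7 = 14.
A tree on 7 vertices has 6 edges. This graph has 7 edges (1 extra). Not a tree.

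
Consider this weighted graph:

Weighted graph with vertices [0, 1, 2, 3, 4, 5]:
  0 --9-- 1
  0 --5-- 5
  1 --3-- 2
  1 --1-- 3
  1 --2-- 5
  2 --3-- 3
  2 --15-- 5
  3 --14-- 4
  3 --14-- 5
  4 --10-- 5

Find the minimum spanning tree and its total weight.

Applying Kruskal's algorithm (sort edges by weight, add if no cycle):
  Add (1,3) w=1
  Add (1,5) w=2
  Add (1,2) w=3
  Skip (2,3) w=3 (creates cycle)
  Add (0,5) w=5
  Skip (0,1) w=9 (creates cycle)
  Add (4,5) w=10
  Skip (3,4) w=14 (creates cycle)
  Skip (3,5) w=14 (creates cycle)
  Skip (2,5) w=15 (creates cycle)
MST weight = 21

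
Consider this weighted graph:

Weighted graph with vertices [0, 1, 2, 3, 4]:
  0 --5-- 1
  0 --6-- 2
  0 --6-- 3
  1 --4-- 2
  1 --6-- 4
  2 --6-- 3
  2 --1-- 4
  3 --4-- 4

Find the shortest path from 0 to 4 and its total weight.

Using Dijkstra's algorithm from vertex 0:
Shortest path: 0 -> 2 -> 4
Total weight: 6 + 1 = 7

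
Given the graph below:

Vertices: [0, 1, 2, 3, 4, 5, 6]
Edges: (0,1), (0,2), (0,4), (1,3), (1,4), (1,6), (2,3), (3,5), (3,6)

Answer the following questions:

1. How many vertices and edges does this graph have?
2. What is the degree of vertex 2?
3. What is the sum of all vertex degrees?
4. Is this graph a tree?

Count: 7 vertices, 9 edges.
Vertex 2 has neighbors [0, 3], degree = 2.
Handshaking lemma: 2 * 9 = 18.
A tree on 7 vertices has 6 edges. This graph has 9 edges (3 extra). Not a tree.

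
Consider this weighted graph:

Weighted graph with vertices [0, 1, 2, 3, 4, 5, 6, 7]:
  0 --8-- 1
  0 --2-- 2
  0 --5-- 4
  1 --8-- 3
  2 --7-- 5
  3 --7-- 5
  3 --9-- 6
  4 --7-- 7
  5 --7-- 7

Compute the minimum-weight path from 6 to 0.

Using Dijkstra's algorithm from vertex 6:
Shortest path: 6 -> 3 -> 1 -> 0
Total weight: 9 + 8 + 8 = 25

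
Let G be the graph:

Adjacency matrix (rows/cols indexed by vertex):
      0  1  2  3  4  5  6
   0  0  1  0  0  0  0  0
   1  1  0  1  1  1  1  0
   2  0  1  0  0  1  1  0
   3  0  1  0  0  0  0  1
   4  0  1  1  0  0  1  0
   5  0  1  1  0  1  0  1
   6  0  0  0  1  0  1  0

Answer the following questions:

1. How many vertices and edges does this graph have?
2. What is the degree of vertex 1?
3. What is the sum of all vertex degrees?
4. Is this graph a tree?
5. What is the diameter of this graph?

Count: 7 vertices, 10 edges.
Vertex 1 has neighbors [0, 2, 3, 4, 5], degree = 5.
Handshaking lemma: 2 * 10 = 20.
A tree on 7 vertices has 6 edges. This graph has 10 edges (4 extra). Not a tree.
Diameter (longest shortest path) = 3.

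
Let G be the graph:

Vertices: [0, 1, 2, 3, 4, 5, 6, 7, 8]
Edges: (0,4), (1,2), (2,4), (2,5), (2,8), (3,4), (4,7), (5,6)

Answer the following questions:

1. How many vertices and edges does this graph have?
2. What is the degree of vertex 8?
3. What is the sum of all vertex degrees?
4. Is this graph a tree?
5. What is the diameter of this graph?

Count: 9 vertices, 8 edges.
Vertex 8 has neighbors [2], degree = 1.
Handshaking lemma: 2 * 8 = 16.
A graph is a tree iff it is connected and has exactly n-1 edges. This graph is connected (all 9 vertices in one component) and has 9-1 = 8 edges. It is a tree.
Diameter (longest shortest path) = 4.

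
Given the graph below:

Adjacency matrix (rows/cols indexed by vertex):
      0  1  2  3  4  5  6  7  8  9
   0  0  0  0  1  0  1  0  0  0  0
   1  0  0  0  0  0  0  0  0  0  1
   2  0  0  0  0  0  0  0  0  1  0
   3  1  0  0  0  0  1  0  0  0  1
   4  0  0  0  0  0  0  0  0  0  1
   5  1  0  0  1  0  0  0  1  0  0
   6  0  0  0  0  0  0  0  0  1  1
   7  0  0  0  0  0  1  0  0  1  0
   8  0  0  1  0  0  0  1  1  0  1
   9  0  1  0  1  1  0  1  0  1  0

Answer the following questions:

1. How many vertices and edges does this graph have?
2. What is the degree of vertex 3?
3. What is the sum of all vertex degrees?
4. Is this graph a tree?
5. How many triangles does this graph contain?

Count: 10 vertices, 12 edges.
Vertex 3 has neighbors [0, 5, 9], degree = 3.
Handshaking lemma: 2 * 12 = 24.
A tree on 10 vertices has 9 edges. This graph has 12 edges (3 extra). Not a tree.
Number of triangles = 2.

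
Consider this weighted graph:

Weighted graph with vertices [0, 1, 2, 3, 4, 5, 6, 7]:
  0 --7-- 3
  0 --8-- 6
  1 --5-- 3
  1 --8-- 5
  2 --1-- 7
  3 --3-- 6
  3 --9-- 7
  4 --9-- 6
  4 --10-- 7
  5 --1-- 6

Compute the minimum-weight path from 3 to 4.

Using Dijkstra's algorithm from vertex 3:
Shortest path: 3 -> 6 -> 4
Total weight: 3 + 9 = 12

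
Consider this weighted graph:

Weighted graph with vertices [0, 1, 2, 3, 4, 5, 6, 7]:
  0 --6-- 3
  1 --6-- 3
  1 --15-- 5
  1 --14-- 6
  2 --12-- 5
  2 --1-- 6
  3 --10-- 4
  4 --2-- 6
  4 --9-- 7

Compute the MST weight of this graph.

Applying Kruskal's algorithm (sort edges by weight, add if no cycle):
  Add (2,6) w=1
  Add (4,6) w=2
  Add (0,3) w=6
  Add (1,3) w=6
  Add (4,7) w=9
  Add (3,4) w=10
  Add (2,5) w=12
  Skip (1,6) w=14 (creates cycle)
  Skip (1,5) w=15 (creates cycle)
MST weight = 46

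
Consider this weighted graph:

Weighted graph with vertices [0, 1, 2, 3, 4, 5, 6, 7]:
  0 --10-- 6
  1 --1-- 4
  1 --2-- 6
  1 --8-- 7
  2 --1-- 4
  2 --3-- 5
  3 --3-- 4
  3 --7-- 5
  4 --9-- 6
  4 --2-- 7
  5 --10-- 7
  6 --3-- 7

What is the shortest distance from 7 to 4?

Using Dijkstra's algorithm from vertex 7:
Shortest path: 7 -> 4
Total weight: 2 = 2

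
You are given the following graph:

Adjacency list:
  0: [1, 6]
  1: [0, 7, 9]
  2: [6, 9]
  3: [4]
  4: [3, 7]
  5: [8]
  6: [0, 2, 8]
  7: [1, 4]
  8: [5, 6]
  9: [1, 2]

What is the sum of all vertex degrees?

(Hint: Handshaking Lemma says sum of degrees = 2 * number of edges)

Count edges: 10 edges.
By Handshaking Lemma: sum of degrees = 2 * 10 = 20.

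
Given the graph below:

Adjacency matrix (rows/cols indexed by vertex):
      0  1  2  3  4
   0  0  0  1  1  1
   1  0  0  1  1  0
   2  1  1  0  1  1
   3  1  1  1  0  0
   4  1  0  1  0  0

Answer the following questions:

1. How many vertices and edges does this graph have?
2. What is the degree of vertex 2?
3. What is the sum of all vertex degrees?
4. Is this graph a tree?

Count: 5 vertices, 7 edges.
Vertex 2 has neighbors [0, 1, 3, 4], degree = 4.
Handshaking lemma: 2 * 7 = 14.
A tree on 5 vertices has 4 edges. This graph has 7 edges (3 extra). Not a tree.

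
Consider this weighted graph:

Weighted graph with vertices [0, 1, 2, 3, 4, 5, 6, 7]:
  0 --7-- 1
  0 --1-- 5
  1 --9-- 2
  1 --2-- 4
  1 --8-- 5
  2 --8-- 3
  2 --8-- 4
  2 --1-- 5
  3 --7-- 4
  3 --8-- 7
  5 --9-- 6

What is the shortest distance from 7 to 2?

Using Dijkstra's algorithm from vertex 7:
Shortest path: 7 -> 3 -> 2
Total weight: 8 + 8 = 16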